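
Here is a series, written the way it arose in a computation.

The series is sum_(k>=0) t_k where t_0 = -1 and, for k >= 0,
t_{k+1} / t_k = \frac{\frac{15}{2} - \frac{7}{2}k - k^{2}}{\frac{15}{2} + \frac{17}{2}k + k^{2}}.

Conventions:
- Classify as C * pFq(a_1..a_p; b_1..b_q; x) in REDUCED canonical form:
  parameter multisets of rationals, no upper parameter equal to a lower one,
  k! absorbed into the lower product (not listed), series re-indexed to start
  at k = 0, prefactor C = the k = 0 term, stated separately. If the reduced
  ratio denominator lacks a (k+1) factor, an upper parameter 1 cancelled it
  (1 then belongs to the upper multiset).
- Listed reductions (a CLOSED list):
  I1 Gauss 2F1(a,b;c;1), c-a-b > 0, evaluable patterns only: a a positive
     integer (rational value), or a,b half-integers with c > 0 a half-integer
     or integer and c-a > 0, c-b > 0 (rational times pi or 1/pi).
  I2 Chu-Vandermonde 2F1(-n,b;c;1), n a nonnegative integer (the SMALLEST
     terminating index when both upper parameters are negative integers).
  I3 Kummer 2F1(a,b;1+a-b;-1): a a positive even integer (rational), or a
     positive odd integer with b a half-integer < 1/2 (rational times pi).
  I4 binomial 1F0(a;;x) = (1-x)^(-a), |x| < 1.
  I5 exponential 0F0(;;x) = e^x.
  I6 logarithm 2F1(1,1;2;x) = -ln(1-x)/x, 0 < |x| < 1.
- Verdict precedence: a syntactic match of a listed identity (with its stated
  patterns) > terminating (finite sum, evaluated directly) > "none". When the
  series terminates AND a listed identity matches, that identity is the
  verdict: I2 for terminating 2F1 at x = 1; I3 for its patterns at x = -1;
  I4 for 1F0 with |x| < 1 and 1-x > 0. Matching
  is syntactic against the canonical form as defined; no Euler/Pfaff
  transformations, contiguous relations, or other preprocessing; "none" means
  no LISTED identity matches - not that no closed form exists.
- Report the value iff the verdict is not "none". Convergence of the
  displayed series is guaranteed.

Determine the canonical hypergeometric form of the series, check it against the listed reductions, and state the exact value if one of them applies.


x = -1 here; the reduced form reads 2F1, upper {-\frac{3}{2}, 5}, lower {\frac{15}{2}}, C = -1. Verdict: the Kummer evaluation I3 matches (x = -1; c = \frac{15}{2} equals 1+a-b for upper {-\frac{3}{2}, 5}: listed pattern). Its exact value is \left(-\frac{45045}{65536}\right) \cdot \pi.

The tell: with t_0 = -1, roots of the ratio polynomials (C = -1, x = -1) are the negated parameters.
Ratio: r(k) = -1 * (k-\frac{3}{2}) (k+5) / [(k+\frac{15}{2}) (k+1)] - poly over poly, x = -1 from leading terms; C = -1 at k = 0.


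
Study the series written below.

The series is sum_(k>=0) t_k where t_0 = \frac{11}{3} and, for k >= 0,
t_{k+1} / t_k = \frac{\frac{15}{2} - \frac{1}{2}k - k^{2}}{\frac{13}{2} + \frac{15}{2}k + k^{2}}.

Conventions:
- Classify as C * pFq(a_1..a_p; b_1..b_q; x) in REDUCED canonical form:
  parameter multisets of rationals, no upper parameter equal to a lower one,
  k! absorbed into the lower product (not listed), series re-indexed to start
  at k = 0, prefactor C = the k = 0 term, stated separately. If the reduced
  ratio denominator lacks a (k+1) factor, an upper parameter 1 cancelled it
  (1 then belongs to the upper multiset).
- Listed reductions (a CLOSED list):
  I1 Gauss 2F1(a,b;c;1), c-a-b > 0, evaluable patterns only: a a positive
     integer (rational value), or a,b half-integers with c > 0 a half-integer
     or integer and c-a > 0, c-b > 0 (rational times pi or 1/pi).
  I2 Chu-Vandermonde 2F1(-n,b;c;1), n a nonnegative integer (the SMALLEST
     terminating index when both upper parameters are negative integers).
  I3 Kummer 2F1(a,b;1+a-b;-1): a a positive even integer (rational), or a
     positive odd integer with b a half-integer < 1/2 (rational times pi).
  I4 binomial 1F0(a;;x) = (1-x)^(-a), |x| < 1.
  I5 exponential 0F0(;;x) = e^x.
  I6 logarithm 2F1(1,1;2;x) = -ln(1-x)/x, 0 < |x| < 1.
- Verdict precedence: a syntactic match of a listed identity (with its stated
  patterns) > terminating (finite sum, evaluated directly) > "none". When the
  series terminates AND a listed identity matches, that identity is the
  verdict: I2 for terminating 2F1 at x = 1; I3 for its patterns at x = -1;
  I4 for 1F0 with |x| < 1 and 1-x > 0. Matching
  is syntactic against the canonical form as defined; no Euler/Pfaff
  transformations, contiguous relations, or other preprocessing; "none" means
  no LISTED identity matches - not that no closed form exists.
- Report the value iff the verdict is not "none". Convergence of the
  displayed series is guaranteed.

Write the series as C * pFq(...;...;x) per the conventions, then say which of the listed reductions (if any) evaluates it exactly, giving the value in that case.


Structural cue: with t_0 = \frac{11}{3}, roots of the ratio polynomials (prefactor 11/3) are the negated parameters.
Term ratio: r(k) = -1 * (k-\frac{5}{2}) (k+3) / [(k+\frac{13}{2}) (k+1)] - rational in k, leading ratio -1; with t_0 = \frac{11}{3}, classification follows.

With C = \frac{11}{3}: the canonical form is 2F1(-\frac{5}{2}, 3; \frac{13}{2}; -1). Verdict (x = -1): Kummer's theorem (I3) applies (x = -1; c = \frac{13}{2} equals 1+a-b for upper {-\frac{5}{2}, 3}: listed pattern). Value: \frac{12705}{4096} \cdot \pi.


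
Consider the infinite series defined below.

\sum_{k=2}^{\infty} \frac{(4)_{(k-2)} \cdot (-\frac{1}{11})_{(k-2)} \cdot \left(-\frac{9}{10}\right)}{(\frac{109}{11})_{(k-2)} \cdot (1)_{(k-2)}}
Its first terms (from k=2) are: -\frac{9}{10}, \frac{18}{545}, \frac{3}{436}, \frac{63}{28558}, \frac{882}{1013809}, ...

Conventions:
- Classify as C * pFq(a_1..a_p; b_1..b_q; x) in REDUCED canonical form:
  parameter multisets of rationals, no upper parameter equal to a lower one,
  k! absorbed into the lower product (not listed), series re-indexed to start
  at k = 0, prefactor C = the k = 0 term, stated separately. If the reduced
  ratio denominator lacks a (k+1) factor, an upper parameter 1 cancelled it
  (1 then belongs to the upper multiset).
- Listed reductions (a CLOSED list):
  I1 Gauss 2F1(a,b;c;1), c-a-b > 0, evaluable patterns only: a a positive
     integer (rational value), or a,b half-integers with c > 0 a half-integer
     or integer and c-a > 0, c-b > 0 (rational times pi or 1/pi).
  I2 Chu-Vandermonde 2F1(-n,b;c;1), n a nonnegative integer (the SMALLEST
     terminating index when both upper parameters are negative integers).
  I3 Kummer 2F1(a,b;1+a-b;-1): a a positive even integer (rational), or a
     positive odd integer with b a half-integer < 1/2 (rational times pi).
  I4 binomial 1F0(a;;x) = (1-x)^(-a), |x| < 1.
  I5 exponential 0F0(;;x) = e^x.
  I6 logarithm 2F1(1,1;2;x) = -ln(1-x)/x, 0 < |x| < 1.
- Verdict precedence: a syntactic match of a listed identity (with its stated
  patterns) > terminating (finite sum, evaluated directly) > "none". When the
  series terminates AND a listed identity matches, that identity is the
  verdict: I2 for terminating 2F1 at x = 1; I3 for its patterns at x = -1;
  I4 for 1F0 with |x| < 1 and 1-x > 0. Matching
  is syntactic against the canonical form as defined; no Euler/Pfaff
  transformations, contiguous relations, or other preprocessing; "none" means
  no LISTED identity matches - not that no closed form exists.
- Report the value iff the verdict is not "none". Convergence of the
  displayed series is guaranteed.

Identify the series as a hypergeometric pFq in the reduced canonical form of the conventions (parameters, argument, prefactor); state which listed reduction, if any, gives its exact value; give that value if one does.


Classification (C = -\frac{9}{10}): 2F1 with upper {-\frac{1}{11}, 4}, lower {\frac{109}{11}}, argument x = 1. Verdict: Gauss's theorem (I1) matches (x = 1: the Gamma ratio telescopes since c-a-b = 6 > 0 and a = 4 in Z>0). Value: -\frac{50141}{58564}.

Key step: x = 1 and (1)_k (prefactor -9/10) is k! itself.
Term ratio: r(k) = 1 * (k-\frac{1}{11}) (k+4) / [(k+\frac{109}{11}) (k+1)] ; factor over Q: parameters, x = 1, and C = -\frac{9}{10}.


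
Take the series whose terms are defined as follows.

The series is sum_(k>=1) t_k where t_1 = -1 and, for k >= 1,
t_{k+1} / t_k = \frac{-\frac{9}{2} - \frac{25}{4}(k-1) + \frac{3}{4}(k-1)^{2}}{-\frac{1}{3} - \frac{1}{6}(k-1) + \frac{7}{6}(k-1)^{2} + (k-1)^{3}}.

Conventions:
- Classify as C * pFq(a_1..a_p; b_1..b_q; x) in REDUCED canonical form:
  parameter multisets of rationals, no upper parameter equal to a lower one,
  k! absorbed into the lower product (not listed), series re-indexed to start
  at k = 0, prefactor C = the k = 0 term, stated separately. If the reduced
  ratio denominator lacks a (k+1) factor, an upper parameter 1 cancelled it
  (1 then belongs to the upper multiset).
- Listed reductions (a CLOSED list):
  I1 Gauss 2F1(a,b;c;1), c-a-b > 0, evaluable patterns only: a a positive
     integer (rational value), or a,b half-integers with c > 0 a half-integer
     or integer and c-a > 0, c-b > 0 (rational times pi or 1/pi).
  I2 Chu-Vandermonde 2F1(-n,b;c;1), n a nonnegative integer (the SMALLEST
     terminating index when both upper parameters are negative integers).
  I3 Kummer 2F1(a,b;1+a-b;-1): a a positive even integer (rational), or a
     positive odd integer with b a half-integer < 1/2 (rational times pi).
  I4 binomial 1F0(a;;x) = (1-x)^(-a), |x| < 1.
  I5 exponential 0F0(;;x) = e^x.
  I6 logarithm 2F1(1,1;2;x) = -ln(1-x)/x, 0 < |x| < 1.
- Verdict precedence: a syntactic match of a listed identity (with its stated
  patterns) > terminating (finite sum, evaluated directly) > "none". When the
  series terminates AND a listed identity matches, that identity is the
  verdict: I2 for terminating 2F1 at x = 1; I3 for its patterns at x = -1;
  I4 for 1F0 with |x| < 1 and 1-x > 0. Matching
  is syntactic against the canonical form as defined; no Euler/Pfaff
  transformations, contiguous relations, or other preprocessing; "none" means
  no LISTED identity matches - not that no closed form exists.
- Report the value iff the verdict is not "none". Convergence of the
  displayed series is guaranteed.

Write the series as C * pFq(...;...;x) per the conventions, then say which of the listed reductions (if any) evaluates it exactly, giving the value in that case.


Classification (C = -1): 1F1 with upper {-9}, lower {-\frac{1}{2}}, argument x = \frac{3}{4}. Verdict: terminating - upper -9 stops the sum at k = 9; the 10 terms are added exactly. Exact value: \frac{11655101}{1830400}.

Structural cue: with t_0 = -1, the ratio is unreduced: k + 2/3 divides both sides (prefactor -1).
Term ratio: r(k) = \frac{3}{4} * (k-9) / [(k-\frac{1}{2}) (k+1)] - poly over poly, x = \frac{3}{4} from leading terms; C = -1 at k = 0.


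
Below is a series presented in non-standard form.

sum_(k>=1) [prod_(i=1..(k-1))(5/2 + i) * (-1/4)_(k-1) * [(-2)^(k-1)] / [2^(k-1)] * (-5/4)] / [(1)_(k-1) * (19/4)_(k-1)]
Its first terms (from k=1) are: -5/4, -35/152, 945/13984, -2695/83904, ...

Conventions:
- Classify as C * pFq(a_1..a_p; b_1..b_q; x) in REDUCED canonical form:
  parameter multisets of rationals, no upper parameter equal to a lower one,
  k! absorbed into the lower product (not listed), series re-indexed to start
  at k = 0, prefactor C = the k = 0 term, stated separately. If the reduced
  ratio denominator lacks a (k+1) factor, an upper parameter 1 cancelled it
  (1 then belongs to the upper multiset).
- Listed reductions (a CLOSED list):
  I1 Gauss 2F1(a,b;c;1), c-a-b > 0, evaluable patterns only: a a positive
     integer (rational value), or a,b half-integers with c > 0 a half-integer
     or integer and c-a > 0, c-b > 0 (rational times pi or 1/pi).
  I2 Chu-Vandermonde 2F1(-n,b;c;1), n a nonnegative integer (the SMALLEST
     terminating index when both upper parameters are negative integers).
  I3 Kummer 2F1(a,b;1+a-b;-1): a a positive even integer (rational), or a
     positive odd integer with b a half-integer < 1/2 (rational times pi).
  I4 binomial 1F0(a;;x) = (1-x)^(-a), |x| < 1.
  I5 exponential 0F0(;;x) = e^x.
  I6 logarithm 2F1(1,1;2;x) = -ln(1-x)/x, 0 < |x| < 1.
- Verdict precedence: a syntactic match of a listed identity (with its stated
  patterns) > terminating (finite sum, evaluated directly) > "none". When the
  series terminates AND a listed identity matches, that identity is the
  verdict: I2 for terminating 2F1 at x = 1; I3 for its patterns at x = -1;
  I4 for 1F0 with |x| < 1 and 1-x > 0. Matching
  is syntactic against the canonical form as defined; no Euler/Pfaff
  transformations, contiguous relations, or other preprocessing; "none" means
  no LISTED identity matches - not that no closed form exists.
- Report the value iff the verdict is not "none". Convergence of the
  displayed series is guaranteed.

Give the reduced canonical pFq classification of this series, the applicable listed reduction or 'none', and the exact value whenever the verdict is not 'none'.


Prefactor -5/4, argument -1: 2F1 with upper {-1/4, 7/2} over lower {19/4}. Verdict: none. Every listed pattern misses the 2F1 form at -1, upper {-1/4, 7/2}.

The tell: from the first term -5/4: (1)_k (C = -5/4) is k! itself.
Step ratio: r(k) = (-1) * (k-1/4) (k+7/2) / [(k+19/4) (k+1)] - rational in k, leading ratio (-1); with t_0 = -5/4, classification follows.


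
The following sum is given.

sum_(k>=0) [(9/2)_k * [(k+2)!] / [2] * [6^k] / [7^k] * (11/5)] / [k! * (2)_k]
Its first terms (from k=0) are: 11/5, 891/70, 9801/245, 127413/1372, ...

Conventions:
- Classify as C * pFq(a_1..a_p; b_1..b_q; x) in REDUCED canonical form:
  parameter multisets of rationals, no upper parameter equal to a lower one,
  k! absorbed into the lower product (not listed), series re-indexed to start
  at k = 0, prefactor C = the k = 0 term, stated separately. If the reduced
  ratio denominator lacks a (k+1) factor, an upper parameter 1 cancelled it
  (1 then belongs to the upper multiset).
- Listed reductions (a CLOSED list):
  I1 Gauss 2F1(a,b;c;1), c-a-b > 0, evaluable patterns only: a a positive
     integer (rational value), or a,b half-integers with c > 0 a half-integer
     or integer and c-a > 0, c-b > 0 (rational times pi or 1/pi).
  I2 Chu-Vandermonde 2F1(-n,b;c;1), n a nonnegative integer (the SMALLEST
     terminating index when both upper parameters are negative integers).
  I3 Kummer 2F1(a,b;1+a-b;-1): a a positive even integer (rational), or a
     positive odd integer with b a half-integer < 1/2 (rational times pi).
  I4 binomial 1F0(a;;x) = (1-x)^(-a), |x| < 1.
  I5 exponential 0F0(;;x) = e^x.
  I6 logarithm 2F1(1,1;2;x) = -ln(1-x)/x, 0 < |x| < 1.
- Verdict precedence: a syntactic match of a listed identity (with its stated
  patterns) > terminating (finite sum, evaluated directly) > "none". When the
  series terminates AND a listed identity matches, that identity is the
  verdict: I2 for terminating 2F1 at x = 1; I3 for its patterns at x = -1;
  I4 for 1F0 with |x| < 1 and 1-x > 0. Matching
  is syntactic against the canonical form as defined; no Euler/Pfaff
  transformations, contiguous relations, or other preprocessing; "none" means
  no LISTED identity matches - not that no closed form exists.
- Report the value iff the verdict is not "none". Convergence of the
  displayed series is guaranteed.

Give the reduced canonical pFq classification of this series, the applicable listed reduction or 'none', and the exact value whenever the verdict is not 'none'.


The series (x = 6/7) is 2F1: upper {3, 9/2}, lower {2}, prefactor 11/5. Verdict: none - at argument 6/7 the multisets {3, 9/2} ; {2} match no listed identity.

Key step: from the first term 11/5: the factorial ratio (C = 11/5, x = 6/7) (k+a-1)!/(a-1)! is a rising factorial (a)_k.
Term ratio: r(k) = (6/7) * (k+3) (k+9/2) / [(k+2) (k+1)] - poly over poly, x = (6/7) from leading terms; C = 11/5 at k = 0.


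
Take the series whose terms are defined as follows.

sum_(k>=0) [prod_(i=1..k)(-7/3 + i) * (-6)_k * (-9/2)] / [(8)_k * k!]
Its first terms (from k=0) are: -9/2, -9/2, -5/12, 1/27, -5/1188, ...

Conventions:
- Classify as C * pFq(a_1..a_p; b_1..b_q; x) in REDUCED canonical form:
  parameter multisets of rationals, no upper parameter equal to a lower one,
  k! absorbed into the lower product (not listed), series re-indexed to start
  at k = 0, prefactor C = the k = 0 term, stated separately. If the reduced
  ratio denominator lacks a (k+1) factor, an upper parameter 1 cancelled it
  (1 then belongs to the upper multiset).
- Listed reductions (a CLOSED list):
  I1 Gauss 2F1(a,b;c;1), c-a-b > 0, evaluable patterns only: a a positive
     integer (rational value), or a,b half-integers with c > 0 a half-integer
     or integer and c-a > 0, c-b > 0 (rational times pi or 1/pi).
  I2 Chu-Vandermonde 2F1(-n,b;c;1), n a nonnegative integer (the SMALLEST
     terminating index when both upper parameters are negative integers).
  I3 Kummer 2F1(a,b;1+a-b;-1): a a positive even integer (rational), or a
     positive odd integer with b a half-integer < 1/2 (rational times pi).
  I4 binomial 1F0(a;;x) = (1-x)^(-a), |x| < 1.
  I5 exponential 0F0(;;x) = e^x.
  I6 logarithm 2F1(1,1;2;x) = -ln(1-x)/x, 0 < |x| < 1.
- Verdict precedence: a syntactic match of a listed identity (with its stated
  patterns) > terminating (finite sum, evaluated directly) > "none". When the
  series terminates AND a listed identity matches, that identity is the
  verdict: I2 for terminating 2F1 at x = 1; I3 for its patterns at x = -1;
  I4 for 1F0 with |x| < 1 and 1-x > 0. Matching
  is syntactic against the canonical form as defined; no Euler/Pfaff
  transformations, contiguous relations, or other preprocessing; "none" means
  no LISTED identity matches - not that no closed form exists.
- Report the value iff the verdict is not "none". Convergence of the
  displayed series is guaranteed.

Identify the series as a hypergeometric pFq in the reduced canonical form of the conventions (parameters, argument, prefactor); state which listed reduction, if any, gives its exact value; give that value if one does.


This is -9/2 * 2F1(-6, -4/3; 8; 1) in reduced canonical form. Verdict: the Chu-Vandermonde identity I2 fires (terminating 2F1 at x = 1 with n = 6, b = -4/3, c = 8). Hence: -5869199/625482.

The tell: with t_0 = -9/2, the running product (C = -9/2) telescopes to a rising factorial.
Term ratio: r(k) = 1 * (k-6) (k-4/3) / [(k+8) (k+1)] - rational; roots negated = parameters, x = 1, C = -9/2.


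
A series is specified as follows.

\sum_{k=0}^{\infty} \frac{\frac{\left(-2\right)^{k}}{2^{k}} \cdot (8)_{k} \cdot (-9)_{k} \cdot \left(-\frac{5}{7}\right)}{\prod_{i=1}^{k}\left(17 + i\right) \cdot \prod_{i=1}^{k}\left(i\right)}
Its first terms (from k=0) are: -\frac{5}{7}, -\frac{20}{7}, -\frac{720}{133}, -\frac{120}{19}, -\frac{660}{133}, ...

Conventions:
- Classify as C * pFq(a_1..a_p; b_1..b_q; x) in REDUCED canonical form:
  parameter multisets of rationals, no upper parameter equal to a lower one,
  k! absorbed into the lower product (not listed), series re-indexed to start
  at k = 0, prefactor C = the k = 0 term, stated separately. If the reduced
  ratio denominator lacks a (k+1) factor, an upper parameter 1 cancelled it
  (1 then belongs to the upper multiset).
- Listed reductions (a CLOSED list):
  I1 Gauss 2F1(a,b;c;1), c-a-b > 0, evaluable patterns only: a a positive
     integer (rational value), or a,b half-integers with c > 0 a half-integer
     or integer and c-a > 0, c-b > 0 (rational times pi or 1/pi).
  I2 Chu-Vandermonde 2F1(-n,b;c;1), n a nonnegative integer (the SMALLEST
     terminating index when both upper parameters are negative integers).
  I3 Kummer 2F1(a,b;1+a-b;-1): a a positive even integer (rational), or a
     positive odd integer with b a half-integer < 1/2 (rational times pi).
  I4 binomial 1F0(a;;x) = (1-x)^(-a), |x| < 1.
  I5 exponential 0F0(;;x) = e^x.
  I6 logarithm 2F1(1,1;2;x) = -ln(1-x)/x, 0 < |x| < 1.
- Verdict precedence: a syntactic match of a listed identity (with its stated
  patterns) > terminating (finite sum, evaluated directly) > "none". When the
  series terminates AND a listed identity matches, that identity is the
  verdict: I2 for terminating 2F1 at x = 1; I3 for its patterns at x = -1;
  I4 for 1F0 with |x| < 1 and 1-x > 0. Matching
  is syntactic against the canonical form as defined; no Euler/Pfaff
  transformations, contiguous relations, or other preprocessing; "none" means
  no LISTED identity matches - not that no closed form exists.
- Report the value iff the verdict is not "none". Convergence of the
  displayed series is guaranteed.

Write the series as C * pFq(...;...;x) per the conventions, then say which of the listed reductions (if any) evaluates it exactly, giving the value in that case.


Classification (C = -\frac{5}{7}): 2F1 with upper {-9, 8}, lower {18}, argument x = -1. Verdict at x = -1: the Kummer evaluation I3 matches (x = -1; c = 18 equals 1+a-b for upper {-9, 8}: listed pattern). Its exact value is -\frac{170}{7}.

Structural cue: from the first term -\frac{5}{7}: the product of the first k integers (C = -5/7) is k!.
Consecutive-term ratio: r(k) = -1 * (k-9) (k+8) / [(k+18) (k+1)] - rational in k, leading ratio -1; with t_0 = -\frac{5}{7}, classification follows.


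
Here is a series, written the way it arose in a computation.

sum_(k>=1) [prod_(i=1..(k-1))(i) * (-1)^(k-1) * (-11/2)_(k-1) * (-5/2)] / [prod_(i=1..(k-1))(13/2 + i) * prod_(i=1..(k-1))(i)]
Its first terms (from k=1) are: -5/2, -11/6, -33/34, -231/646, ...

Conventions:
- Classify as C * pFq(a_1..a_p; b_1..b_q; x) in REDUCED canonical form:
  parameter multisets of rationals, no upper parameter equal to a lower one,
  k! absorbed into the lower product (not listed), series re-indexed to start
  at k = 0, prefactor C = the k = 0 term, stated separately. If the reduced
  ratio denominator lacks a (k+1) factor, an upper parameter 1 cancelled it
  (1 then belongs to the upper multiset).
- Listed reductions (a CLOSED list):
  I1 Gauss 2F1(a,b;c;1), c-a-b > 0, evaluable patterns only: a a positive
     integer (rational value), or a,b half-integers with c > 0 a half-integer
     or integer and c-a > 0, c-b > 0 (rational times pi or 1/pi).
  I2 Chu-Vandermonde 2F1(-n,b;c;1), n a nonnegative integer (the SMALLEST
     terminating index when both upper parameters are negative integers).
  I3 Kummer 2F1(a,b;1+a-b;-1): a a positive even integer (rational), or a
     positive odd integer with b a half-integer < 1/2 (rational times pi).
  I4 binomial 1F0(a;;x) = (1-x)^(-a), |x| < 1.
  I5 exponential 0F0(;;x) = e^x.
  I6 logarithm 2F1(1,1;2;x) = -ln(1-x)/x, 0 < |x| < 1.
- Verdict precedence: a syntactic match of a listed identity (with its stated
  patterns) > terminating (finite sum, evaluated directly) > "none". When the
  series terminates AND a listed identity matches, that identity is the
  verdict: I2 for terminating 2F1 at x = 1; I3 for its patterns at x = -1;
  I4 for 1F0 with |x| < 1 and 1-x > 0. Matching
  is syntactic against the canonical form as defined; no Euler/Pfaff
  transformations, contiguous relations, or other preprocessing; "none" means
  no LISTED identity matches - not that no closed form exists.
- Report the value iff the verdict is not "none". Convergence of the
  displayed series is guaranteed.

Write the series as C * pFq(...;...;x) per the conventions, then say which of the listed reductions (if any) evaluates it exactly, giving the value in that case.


The series (x = -1) is 2F1: upper {-11/2, 1}, lower {15/2}, prefactor -5/2. Verdict: this is Kummer's theorem (I3) (x = -1; c = 15/2 equals 1+a-b for upper {-11/2, 1}: listed pattern). Sum: (-15015/8192) * pi.

Key step: t_0 being -5/2, the running product (prefactor -5/2) telescopes to a rising factorial.
Consecutive-term ratio: r(k) = (-1) * (k-11/2) (k+1) / [(k+15/2) (k+1)] - rational in k, leading ratio (-1); with t_0 = -5/2, classification follows.


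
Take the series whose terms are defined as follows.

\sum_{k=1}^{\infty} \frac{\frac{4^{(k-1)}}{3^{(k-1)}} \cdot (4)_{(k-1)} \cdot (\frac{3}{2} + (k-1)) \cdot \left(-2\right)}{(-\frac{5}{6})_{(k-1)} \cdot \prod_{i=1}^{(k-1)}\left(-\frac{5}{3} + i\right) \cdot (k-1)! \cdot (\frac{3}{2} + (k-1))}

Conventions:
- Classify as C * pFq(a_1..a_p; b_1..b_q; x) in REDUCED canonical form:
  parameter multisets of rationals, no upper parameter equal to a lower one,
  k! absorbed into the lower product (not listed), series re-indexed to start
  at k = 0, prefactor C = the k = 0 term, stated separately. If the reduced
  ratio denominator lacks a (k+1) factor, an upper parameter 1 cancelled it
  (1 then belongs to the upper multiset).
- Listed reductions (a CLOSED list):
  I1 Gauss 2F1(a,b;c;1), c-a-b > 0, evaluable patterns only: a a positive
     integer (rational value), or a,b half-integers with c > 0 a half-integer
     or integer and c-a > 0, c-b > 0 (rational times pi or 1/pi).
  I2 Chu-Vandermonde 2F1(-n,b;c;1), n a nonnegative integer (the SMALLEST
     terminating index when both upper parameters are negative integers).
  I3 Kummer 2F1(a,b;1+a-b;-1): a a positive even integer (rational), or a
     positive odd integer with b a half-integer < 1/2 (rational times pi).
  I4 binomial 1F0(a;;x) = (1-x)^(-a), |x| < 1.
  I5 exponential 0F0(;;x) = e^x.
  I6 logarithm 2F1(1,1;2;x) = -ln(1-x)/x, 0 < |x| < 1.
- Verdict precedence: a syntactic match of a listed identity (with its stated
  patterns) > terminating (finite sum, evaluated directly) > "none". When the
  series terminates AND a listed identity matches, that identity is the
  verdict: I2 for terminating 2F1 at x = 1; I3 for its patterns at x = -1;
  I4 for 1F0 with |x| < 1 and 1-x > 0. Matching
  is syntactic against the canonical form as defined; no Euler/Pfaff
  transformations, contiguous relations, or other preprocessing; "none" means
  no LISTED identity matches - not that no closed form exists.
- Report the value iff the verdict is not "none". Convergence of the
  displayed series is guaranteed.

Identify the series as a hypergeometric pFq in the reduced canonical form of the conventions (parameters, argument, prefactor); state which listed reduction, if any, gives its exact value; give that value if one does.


First insight: from the first term -2: the two geometric factors (prefactor -2) combine into one argument.
Term ratio: r(k) = \frac{4}{3} * (k+4) / [(k-\frac{5}{6}) (k-\frac{2}{3}) (k+1)] - poly over poly, x = \frac{4}{3} from leading terms; C = -2 at k = 0.

Reduced: x = \frac{4}{3}, 1F2, upper = {4}, lower = {-\frac{5}{6}, -\frac{2}{3}}, C = -2. Verdict: none. A 1F2 with upper {4} fits none of I1-I6 at x = \frac{4}{3}; the sum runs forever.


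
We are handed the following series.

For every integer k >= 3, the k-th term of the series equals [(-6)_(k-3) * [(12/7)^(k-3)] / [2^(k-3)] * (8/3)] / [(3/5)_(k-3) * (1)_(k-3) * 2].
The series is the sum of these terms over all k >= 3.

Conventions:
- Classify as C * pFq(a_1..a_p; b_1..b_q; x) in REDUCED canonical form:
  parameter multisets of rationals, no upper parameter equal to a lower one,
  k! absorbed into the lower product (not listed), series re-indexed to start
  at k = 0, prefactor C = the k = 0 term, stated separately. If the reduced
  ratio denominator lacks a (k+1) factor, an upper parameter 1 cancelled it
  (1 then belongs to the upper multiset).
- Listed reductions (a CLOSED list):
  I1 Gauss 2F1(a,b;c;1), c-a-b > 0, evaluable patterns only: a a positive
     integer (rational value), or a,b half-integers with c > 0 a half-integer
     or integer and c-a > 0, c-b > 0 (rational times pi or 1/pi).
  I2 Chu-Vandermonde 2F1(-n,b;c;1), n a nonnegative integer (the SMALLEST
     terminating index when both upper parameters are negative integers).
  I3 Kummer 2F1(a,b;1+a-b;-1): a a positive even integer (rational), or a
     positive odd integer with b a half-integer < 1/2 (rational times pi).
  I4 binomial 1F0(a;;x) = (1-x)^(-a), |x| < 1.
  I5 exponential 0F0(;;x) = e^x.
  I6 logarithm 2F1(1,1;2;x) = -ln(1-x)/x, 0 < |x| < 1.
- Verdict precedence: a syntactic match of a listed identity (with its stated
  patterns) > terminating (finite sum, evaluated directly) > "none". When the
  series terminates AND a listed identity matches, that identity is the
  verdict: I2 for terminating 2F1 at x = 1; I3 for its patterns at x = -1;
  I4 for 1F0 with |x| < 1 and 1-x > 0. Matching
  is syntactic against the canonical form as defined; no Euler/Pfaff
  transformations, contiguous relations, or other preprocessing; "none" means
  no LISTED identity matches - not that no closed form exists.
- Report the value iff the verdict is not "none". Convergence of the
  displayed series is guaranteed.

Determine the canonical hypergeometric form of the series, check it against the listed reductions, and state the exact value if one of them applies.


At argument 6/7: a 1F1 with upper {-6}, lower {3/5}, scaled by C = 4/3. Verdict: terminating - the sum ends at index 6 because -6 is a negative integer; exact evaluation follows. Value: -297645562/738718071.

The tell: with t_0 = 4/3, the constant factors (C = 4/3, x = 6/7) combine into one prefactor.
Step ratio: r(k) = (6/7) * (k-6) / [(k+3/5) (k+1)] - rational in k, leading ratio (6/7); with t_0 = 4/3, classification follows.


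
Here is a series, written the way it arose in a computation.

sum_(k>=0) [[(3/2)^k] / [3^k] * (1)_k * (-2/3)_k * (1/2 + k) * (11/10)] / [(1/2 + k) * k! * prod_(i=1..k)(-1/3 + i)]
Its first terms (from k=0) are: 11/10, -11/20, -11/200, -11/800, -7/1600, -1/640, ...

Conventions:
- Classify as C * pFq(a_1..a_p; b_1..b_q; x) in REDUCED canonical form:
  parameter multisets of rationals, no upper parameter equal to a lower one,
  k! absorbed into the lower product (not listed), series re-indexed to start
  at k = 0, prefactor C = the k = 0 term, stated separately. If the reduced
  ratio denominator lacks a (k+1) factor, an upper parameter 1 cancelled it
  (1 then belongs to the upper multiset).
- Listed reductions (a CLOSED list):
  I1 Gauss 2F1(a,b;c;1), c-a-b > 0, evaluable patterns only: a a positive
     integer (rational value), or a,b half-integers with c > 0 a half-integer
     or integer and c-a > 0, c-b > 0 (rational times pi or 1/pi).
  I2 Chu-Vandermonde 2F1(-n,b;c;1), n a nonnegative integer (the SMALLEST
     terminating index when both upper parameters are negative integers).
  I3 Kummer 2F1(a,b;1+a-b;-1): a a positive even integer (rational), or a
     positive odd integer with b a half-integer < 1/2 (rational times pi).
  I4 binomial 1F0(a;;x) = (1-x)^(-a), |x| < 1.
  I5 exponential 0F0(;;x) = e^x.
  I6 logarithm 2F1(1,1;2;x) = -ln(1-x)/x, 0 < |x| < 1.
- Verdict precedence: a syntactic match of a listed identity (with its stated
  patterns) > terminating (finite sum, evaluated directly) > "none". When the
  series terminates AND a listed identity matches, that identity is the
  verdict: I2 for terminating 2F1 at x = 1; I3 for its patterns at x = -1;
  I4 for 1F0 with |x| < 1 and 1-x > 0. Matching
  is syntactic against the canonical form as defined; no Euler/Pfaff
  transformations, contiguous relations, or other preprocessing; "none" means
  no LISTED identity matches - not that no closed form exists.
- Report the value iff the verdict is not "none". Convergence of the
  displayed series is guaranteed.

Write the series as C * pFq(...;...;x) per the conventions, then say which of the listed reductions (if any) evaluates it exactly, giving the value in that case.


This is 11/10 * 2F1(-2/3, 1; 2/3; 1/2) in reduced canonical form. Verdict: no listed reduction: x = 1/2 and upper {-2/3, 1} fail every I1-I6 pattern.

The tell: t_0 being 11/10, the factor k + 1/2 cancels (top and bottom), leaving C = 11/10, x = 1/2.
Adjacent-term ratio: r(k) = (1/2) * (k-2/3) (k+1) / [(k+2/3) (k+1)] ; factor over Q: parameters, x = (1/2), and C = 11/10.


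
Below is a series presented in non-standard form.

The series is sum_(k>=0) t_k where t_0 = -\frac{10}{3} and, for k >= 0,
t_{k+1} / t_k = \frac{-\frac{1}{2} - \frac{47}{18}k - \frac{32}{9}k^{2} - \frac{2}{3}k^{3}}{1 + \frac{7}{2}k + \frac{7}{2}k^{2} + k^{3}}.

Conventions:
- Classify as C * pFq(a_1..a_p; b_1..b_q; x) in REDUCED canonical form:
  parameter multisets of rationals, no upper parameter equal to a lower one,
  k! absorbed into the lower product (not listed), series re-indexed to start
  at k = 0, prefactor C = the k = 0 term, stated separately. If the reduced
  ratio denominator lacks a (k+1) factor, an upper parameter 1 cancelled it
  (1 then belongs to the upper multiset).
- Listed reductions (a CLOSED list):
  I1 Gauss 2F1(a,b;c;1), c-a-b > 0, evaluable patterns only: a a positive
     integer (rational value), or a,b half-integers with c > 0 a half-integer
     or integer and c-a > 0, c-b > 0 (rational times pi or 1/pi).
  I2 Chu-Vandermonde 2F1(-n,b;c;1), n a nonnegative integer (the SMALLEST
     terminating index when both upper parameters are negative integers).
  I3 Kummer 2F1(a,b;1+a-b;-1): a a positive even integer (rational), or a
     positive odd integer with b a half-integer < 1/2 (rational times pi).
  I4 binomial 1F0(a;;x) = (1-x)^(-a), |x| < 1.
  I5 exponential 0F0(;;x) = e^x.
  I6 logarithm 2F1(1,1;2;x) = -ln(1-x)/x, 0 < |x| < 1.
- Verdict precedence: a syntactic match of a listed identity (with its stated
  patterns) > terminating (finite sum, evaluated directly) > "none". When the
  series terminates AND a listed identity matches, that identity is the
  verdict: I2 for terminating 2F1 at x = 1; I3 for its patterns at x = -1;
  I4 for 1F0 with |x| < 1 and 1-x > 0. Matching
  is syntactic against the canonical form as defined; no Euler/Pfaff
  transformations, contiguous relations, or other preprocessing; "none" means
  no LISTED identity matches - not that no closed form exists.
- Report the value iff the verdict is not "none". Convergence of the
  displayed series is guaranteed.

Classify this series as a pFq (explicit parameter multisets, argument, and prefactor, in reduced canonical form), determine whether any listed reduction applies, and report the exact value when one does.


Classification (C = -\frac{10}{3}): 2F1 with upper {\frac{1}{3}, \frac{9}{2}}, lower {2}, argument x = -\frac{2}{3}. Verdict: none. No listed pattern accepts 2F1(\frac{1}{3}, \frac{9}{2}; 2; -\frac{2}{3}).

Key step: t_0 = -\frac{10}{3} here, and the expanded ratio factors over Q; C = -10/3, x = -2/3, roots give parameters.
Consecutive-term ratio: r(k) = -\frac{2}{3} * (k+\frac{1}{3}) (k+\frac{9}{2}) / [(k+2) (k+1)] - poly over poly, x = -\frac{2}{3} from leading terms; C = -\frac{10}{3} at k = 0.


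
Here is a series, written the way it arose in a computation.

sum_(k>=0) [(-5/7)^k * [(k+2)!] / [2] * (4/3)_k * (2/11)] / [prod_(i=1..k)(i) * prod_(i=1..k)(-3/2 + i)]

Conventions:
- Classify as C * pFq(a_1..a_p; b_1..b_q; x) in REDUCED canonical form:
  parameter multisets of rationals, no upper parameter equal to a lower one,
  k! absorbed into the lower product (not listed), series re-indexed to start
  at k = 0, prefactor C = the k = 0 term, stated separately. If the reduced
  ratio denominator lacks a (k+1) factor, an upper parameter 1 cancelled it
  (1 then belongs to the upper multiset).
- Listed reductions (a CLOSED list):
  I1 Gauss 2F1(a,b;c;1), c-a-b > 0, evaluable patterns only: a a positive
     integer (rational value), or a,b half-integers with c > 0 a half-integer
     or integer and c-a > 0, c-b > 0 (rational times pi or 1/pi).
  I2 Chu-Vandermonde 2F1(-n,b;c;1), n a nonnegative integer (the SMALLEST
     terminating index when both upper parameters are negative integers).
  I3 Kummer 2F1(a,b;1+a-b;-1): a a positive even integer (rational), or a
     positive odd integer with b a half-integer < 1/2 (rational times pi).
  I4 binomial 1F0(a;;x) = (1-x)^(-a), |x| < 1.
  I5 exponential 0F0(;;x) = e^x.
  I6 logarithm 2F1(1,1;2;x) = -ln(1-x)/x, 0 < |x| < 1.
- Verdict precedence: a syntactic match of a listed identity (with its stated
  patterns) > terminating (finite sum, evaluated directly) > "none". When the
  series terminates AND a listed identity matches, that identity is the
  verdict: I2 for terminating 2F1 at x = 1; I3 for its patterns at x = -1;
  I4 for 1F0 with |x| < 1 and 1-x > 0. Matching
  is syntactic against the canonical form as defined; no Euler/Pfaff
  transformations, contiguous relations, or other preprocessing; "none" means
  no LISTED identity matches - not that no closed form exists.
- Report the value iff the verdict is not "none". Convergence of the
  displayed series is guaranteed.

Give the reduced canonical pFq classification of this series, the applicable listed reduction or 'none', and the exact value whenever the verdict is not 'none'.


Key step: t_0 = 2/11 here, and the factorial ratio (C = 2/11, x = -5/7) (k+a-1)!/(a-1)! is a rising factorial (a)_k.
Ratio: r(k) = (-5/7) * (k+4/3) (k+3) / [(k-1/2) (k+1)] - rational; roots negated = parameters, x = (-5/7), C = 2/11.

With C = 2/11: the canonical form is 2F1(4/3, 3; -1/2; -5/7). Verdict: none (x = -5/7): each listed identity misses the multisets {4/3, 3} ; {-1/2}.


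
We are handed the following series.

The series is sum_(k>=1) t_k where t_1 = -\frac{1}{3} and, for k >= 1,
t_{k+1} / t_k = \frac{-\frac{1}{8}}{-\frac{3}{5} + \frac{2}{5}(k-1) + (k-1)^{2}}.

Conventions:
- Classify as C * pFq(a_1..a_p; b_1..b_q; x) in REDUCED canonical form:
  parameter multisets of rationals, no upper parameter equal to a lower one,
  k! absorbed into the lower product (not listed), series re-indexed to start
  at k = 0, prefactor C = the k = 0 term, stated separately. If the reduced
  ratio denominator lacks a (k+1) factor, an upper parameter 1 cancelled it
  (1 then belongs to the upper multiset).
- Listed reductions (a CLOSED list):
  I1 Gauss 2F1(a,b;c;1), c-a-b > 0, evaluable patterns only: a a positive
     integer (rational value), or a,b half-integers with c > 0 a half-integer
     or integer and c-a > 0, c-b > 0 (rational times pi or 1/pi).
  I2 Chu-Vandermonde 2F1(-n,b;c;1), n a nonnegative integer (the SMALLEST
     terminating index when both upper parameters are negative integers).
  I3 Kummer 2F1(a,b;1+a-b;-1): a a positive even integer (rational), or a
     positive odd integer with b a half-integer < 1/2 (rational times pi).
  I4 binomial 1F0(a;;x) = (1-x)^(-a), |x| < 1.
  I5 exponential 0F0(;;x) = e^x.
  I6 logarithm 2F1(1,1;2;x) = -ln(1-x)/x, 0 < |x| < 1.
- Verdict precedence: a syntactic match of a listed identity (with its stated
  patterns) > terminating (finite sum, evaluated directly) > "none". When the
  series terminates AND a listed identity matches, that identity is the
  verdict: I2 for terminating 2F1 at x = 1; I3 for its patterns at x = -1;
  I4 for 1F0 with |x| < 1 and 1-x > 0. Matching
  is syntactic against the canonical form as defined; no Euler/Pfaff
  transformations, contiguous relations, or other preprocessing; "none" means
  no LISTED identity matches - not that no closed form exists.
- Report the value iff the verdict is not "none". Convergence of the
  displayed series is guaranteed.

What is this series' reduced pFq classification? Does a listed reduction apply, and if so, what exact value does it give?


Prefactor -\frac{1}{3}, argument -\frac{1}{8}: 0F1 with upper {-} over lower {-\frac{3}{5}}. Verdict: none. Every listed pattern misses the 0F1 form at -\frac{1}{8}, upper {-}.

First insight: with t_0 = -\frac{1}{3}, factor the ratio over Q (C = -1/3, x = -1/8): negated roots = parameters.
Step ratio: r(k) = -\frac{1}{8} * 1 / [(k-\frac{3}{5}) (k+1)] - rational; roots negated = parameters, x = -\frac{1}{8}, C = -\frac{1}{3}.


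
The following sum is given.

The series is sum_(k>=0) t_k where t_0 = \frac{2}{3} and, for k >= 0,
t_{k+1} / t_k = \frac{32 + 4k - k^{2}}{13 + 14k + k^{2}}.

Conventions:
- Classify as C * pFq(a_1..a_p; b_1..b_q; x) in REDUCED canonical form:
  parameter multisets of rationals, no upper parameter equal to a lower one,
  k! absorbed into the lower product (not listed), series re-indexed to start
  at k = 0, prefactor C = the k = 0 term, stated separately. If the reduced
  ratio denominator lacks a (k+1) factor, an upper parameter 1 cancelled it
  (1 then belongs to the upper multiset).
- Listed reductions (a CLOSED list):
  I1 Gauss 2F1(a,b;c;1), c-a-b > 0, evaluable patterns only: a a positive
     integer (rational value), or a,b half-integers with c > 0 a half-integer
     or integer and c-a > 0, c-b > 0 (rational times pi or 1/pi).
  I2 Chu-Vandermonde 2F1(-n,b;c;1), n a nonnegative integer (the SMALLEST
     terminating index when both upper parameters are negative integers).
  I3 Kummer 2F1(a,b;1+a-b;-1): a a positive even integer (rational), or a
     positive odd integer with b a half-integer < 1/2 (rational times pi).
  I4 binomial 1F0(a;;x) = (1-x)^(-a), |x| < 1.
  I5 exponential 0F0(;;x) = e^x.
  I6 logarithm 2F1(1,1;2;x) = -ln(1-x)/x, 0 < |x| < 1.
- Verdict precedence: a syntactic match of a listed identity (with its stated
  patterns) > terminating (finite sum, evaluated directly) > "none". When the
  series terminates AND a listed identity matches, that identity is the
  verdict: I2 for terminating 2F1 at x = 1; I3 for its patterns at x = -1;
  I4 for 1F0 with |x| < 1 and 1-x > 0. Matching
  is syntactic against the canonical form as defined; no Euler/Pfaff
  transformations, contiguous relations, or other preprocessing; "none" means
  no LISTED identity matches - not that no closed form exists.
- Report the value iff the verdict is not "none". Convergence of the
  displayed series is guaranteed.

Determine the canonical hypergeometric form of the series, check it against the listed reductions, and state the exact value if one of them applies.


Key observation: x = -1 and roots of the ratio polynomials (C = 2/3) are the negated parameters.
Step ratio: r(k) = -1 * (k-8) (k+4) / [(k+13) (k+1)] ; factor over Q: parameters, x = -1, and C = \frac{2}{3}.

With C = \frac{2}{3}: the canonical form is 2F1(-8, 4; 13; -1). Verdict at x = -1: Kummer (I3) matches (x = -1; c = 13 equals 1+a-b for upper {-8, 4}: listed pattern). Sum: \frac{22}{3}.
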